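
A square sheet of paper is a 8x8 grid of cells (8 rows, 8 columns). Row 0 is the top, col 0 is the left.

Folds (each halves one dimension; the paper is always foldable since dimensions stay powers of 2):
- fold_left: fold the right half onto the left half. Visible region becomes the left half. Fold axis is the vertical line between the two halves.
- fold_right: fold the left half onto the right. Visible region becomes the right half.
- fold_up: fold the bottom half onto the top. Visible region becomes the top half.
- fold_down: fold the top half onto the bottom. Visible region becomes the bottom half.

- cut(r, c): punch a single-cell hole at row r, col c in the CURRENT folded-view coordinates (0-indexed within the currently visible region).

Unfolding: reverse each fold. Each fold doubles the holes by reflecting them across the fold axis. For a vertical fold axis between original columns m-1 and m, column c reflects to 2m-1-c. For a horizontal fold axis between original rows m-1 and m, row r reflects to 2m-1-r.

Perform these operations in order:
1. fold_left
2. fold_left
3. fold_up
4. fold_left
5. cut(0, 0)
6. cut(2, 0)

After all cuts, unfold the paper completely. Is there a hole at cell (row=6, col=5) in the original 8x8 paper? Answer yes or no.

Answer: no

Derivation:
Op 1 fold_left: fold axis v@4; visible region now rows[0,8) x cols[0,4) = 8x4
Op 2 fold_left: fold axis v@2; visible region now rows[0,8) x cols[0,2) = 8x2
Op 3 fold_up: fold axis h@4; visible region now rows[0,4) x cols[0,2) = 4x2
Op 4 fold_left: fold axis v@1; visible region now rows[0,4) x cols[0,1) = 4x1
Op 5 cut(0, 0): punch at orig (0,0); cuts so far [(0, 0)]; region rows[0,4) x cols[0,1) = 4x1
Op 6 cut(2, 0): punch at orig (2,0); cuts so far [(0, 0), (2, 0)]; region rows[0,4) x cols[0,1) = 4x1
Unfold 1 (reflect across v@1): 4 holes -> [(0, 0), (0, 1), (2, 0), (2, 1)]
Unfold 2 (reflect across h@4): 8 holes -> [(0, 0), (0, 1), (2, 0), (2, 1), (5, 0), (5, 1), (7, 0), (7, 1)]
Unfold 3 (reflect across v@2): 16 holes -> [(0, 0), (0, 1), (0, 2), (0, 3), (2, 0), (2, 1), (2, 2), (2, 3), (5, 0), (5, 1), (5, 2), (5, 3), (7, 0), (7, 1), (7, 2), (7, 3)]
Unfold 4 (reflect across v@4): 32 holes -> [(0, 0), (0, 1), (0, 2), (0, 3), (0, 4), (0, 5), (0, 6), (0, 7), (2, 0), (2, 1), (2, 2), (2, 3), (2, 4), (2, 5), (2, 6), (2, 7), (5, 0), (5, 1), (5, 2), (5, 3), (5, 4), (5, 5), (5, 6), (5, 7), (7, 0), (7, 1), (7, 2), (7, 3), (7, 4), (7, 5), (7, 6), (7, 7)]
Holes: [(0, 0), (0, 1), (0, 2), (0, 3), (0, 4), (0, 5), (0, 6), (0, 7), (2, 0), (2, 1), (2, 2), (2, 3), (2, 4), (2, 5), (2, 6), (2, 7), (5, 0), (5, 1), (5, 2), (5, 3), (5, 4), (5, 5), (5, 6), (5, 7), (7, 0), (7, 1), (7, 2), (7, 3), (7, 4), (7, 5), (7, 6), (7, 7)]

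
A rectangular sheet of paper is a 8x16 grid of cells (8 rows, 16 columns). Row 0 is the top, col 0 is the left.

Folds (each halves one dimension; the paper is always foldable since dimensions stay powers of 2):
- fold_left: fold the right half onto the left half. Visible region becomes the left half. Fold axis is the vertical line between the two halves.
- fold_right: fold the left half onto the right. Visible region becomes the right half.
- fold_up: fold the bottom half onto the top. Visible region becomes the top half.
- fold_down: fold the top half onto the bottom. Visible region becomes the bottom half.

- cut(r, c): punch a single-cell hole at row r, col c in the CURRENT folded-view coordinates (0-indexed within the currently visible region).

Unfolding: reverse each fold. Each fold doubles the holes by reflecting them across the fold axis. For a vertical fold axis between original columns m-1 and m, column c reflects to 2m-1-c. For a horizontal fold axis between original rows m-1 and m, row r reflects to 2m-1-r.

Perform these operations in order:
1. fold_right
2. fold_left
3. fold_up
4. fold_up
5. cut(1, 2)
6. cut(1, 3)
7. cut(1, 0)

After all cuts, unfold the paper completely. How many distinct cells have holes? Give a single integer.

Op 1 fold_right: fold axis v@8; visible region now rows[0,8) x cols[8,16) = 8x8
Op 2 fold_left: fold axis v@12; visible region now rows[0,8) x cols[8,12) = 8x4
Op 3 fold_up: fold axis h@4; visible region now rows[0,4) x cols[8,12) = 4x4
Op 4 fold_up: fold axis h@2; visible region now rows[0,2) x cols[8,12) = 2x4
Op 5 cut(1, 2): punch at orig (1,10); cuts so far [(1, 10)]; region rows[0,2) x cols[8,12) = 2x4
Op 6 cut(1, 3): punch at orig (1,11); cuts so far [(1, 10), (1, 11)]; region rows[0,2) x cols[8,12) = 2x4
Op 7 cut(1, 0): punch at orig (1,8); cuts so far [(1, 8), (1, 10), (1, 11)]; region rows[0,2) x cols[8,12) = 2x4
Unfold 1 (reflect across h@2): 6 holes -> [(1, 8), (1, 10), (1, 11), (2, 8), (2, 10), (2, 11)]
Unfold 2 (reflect across h@4): 12 holes -> [(1, 8), (1, 10), (1, 11), (2, 8), (2, 10), (2, 11), (5, 8), (5, 10), (5, 11), (6, 8), (6, 10), (6, 11)]
Unfold 3 (reflect across v@12): 24 holes -> [(1, 8), (1, 10), (1, 11), (1, 12), (1, 13), (1, 15), (2, 8), (2, 10), (2, 11), (2, 12), (2, 13), (2, 15), (5, 8), (5, 10), (5, 11), (5, 12), (5, 13), (5, 15), (6, 8), (6, 10), (6, 11), (6, 12), (6, 13), (6, 15)]
Unfold 4 (reflect across v@8): 48 holes -> [(1, 0), (1, 2), (1, 3), (1, 4), (1, 5), (1, 7), (1, 8), (1, 10), (1, 11), (1, 12), (1, 13), (1, 15), (2, 0), (2, 2), (2, 3), (2, 4), (2, 5), (2, 7), (2, 8), (2, 10), (2, 11), (2, 12), (2, 13), (2, 15), (5, 0), (5, 2), (5, 3), (5, 4), (5, 5), (5, 7), (5, 8), (5, 10), (5, 11), (5, 12), (5, 13), (5, 15), (6, 0), (6, 2), (6, 3), (6, 4), (6, 5), (6, 7), (6, 8), (6, 10), (6, 11), (6, 12), (6, 13), (6, 15)]

Answer: 48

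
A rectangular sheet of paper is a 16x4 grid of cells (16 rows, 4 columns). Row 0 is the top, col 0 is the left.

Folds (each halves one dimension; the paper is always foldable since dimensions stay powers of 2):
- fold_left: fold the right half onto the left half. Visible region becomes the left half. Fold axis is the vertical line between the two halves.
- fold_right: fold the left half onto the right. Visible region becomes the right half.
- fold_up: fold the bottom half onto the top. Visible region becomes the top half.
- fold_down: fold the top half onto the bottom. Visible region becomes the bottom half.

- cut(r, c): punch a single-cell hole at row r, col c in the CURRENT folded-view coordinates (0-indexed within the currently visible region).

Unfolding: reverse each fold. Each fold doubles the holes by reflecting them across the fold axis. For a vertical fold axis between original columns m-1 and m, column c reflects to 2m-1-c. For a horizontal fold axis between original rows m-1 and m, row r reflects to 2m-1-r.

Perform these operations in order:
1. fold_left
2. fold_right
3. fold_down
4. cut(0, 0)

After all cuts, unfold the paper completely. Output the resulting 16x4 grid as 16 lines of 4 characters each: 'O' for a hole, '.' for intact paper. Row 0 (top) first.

Answer: ....
....
....
....
....
....
....
OOOO
OOOO
....
....
....
....
....
....
....

Derivation:
Op 1 fold_left: fold axis v@2; visible region now rows[0,16) x cols[0,2) = 16x2
Op 2 fold_right: fold axis v@1; visible region now rows[0,16) x cols[1,2) = 16x1
Op 3 fold_down: fold axis h@8; visible region now rows[8,16) x cols[1,2) = 8x1
Op 4 cut(0, 0): punch at orig (8,1); cuts so far [(8, 1)]; region rows[8,16) x cols[1,2) = 8x1
Unfold 1 (reflect across h@8): 2 holes -> [(7, 1), (8, 1)]
Unfold 2 (reflect across v@1): 4 holes -> [(7, 0), (7, 1), (8, 0), (8, 1)]
Unfold 3 (reflect across v@2): 8 holes -> [(7, 0), (7, 1), (7, 2), (7, 3), (8, 0), (8, 1), (8, 2), (8, 3)]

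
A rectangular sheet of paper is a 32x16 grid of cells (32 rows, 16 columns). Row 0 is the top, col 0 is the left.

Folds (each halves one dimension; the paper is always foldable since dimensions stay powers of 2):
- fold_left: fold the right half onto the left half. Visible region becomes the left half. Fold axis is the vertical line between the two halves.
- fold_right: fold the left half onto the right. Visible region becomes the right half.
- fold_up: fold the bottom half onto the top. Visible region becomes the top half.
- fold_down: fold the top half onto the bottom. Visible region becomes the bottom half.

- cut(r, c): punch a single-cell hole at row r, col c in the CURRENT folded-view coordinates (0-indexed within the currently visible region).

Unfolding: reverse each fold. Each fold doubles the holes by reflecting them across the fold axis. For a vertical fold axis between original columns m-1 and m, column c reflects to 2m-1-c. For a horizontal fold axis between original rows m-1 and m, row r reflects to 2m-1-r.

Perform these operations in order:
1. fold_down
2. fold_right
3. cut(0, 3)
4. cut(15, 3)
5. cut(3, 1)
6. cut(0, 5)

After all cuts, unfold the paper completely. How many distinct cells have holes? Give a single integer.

Answer: 16

Derivation:
Op 1 fold_down: fold axis h@16; visible region now rows[16,32) x cols[0,16) = 16x16
Op 2 fold_right: fold axis v@8; visible region now rows[16,32) x cols[8,16) = 16x8
Op 3 cut(0, 3): punch at orig (16,11); cuts so far [(16, 11)]; region rows[16,32) x cols[8,16) = 16x8
Op 4 cut(15, 3): punch at orig (31,11); cuts so far [(16, 11), (31, 11)]; region rows[16,32) x cols[8,16) = 16x8
Op 5 cut(3, 1): punch at orig (19,9); cuts so far [(16, 11), (19, 9), (31, 11)]; region rows[16,32) x cols[8,16) = 16x8
Op 6 cut(0, 5): punch at orig (16,13); cuts so far [(16, 11), (16, 13), (19, 9), (31, 11)]; region rows[16,32) x cols[8,16) = 16x8
Unfold 1 (reflect across v@8): 8 holes -> [(16, 2), (16, 4), (16, 11), (16, 13), (19, 6), (19, 9), (31, 4), (31, 11)]
Unfold 2 (reflect across h@16): 16 holes -> [(0, 4), (0, 11), (12, 6), (12, 9), (15, 2), (15, 4), (15, 11), (15, 13), (16, 2), (16, 4), (16, 11), (16, 13), (19, 6), (19, 9), (31, 4), (31, 11)]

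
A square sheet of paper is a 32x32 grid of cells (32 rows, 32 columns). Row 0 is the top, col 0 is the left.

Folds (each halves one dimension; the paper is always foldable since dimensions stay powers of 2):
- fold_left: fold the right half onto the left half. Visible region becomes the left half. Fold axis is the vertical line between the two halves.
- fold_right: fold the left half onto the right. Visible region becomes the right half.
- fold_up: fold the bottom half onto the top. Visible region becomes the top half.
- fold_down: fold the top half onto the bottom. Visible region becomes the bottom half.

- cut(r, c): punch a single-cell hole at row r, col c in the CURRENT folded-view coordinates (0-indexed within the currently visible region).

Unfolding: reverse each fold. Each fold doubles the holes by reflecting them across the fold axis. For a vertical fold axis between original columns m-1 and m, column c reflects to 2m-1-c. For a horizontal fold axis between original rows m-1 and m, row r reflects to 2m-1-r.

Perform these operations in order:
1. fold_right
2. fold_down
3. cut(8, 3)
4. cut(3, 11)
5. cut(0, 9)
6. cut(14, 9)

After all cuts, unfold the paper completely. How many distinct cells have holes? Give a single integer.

Answer: 16

Derivation:
Op 1 fold_right: fold axis v@16; visible region now rows[0,32) x cols[16,32) = 32x16
Op 2 fold_down: fold axis h@16; visible region now rows[16,32) x cols[16,32) = 16x16
Op 3 cut(8, 3): punch at orig (24,19); cuts so far [(24, 19)]; region rows[16,32) x cols[16,32) = 16x16
Op 4 cut(3, 11): punch at orig (19,27); cuts so far [(19, 27), (24, 19)]; region rows[16,32) x cols[16,32) = 16x16
Op 5 cut(0, 9): punch at orig (16,25); cuts so far [(16, 25), (19, 27), (24, 19)]; region rows[16,32) x cols[16,32) = 16x16
Op 6 cut(14, 9): punch at orig (30,25); cuts so far [(16, 25), (19, 27), (24, 19), (30, 25)]; region rows[16,32) x cols[16,32) = 16x16
Unfold 1 (reflect across h@16): 8 holes -> [(1, 25), (7, 19), (12, 27), (15, 25), (16, 25), (19, 27), (24, 19), (30, 25)]
Unfold 2 (reflect across v@16): 16 holes -> [(1, 6), (1, 25), (7, 12), (7, 19), (12, 4), (12, 27), (15, 6), (15, 25), (16, 6), (16, 25), (19, 4), (19, 27), (24, 12), (24, 19), (30, 6), (30, 25)]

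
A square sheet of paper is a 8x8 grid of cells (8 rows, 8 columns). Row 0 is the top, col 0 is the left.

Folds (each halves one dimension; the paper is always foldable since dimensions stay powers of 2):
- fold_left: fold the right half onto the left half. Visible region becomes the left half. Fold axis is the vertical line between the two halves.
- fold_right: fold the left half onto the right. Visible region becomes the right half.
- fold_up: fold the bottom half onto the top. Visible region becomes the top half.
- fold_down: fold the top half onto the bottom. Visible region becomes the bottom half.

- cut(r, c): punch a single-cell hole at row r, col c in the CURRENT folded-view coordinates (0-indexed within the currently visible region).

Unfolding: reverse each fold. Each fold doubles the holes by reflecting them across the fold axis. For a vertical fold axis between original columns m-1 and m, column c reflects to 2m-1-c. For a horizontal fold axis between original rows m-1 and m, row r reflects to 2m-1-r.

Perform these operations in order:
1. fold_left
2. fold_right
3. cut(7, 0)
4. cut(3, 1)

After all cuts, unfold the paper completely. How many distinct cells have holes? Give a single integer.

Op 1 fold_left: fold axis v@4; visible region now rows[0,8) x cols[0,4) = 8x4
Op 2 fold_right: fold axis v@2; visible region now rows[0,8) x cols[2,4) = 8x2
Op 3 cut(7, 0): punch at orig (7,2); cuts so far [(7, 2)]; region rows[0,8) x cols[2,4) = 8x2
Op 4 cut(3, 1): punch at orig (3,3); cuts so far [(3, 3), (7, 2)]; region rows[0,8) x cols[2,4) = 8x2
Unfold 1 (reflect across v@2): 4 holes -> [(3, 0), (3, 3), (7, 1), (7, 2)]
Unfold 2 (reflect across v@4): 8 holes -> [(3, 0), (3, 3), (3, 4), (3, 7), (7, 1), (7, 2), (7, 5), (7, 6)]

Answer: 8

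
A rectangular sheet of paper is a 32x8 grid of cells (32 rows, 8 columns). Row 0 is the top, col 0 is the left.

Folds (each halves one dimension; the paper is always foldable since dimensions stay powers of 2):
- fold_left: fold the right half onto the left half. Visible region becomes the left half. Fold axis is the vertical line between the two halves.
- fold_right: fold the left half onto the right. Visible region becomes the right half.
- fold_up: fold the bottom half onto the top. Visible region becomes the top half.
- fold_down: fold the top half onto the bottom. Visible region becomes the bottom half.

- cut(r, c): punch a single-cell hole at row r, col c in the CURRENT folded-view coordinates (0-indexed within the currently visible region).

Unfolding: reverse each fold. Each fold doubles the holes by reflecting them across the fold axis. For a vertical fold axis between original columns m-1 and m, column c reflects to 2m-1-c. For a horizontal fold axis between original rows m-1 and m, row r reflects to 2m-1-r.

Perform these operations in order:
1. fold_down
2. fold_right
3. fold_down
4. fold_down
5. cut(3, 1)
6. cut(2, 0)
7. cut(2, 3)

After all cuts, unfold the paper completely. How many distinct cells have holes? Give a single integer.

Answer: 48

Derivation:
Op 1 fold_down: fold axis h@16; visible region now rows[16,32) x cols[0,8) = 16x8
Op 2 fold_right: fold axis v@4; visible region now rows[16,32) x cols[4,8) = 16x4
Op 3 fold_down: fold axis h@24; visible region now rows[24,32) x cols[4,8) = 8x4
Op 4 fold_down: fold axis h@28; visible region now rows[28,32) x cols[4,8) = 4x4
Op 5 cut(3, 1): punch at orig (31,5); cuts so far [(31, 5)]; region rows[28,32) x cols[4,8) = 4x4
Op 6 cut(2, 0): punch at orig (30,4); cuts so far [(30, 4), (31, 5)]; region rows[28,32) x cols[4,8) = 4x4
Op 7 cut(2, 3): punch at orig (30,7); cuts so far [(30, 4), (30, 7), (31, 5)]; region rows[28,32) x cols[4,8) = 4x4
Unfold 1 (reflect across h@28): 6 holes -> [(24, 5), (25, 4), (25, 7), (30, 4), (30, 7), (31, 5)]
Unfold 2 (reflect across h@24): 12 holes -> [(16, 5), (17, 4), (17, 7), (22, 4), (22, 7), (23, 5), (24, 5), (25, 4), (25, 7), (30, 4), (30, 7), (31, 5)]
Unfold 3 (reflect across v@4): 24 holes -> [(16, 2), (16, 5), (17, 0), (17, 3), (17, 4), (17, 7), (22, 0), (22, 3), (22, 4), (22, 7), (23, 2), (23, 5), (24, 2), (24, 5), (25, 0), (25, 3), (25, 4), (25, 7), (30, 0), (30, 3), (30, 4), (30, 7), (31, 2), (31, 5)]
Unfold 4 (reflect across h@16): 48 holes -> [(0, 2), (0, 5), (1, 0), (1, 3), (1, 4), (1, 7), (6, 0), (6, 3), (6, 4), (6, 7), (7, 2), (7, 5), (8, 2), (8, 5), (9, 0), (9, 3), (9, 4), (9, 7), (14, 0), (14, 3), (14, 4), (14, 7), (15, 2), (15, 5), (16, 2), (16, 5), (17, 0), (17, 3), (17, 4), (17, 7), (22, 0), (22, 3), (22, 4), (22, 7), (23, 2), (23, 5), (24, 2), (24, 5), (25, 0), (25, 3), (25, 4), (25, 7), (30, 0), (30, 3), (30, 4), (30, 7), (31, 2), (31, 5)]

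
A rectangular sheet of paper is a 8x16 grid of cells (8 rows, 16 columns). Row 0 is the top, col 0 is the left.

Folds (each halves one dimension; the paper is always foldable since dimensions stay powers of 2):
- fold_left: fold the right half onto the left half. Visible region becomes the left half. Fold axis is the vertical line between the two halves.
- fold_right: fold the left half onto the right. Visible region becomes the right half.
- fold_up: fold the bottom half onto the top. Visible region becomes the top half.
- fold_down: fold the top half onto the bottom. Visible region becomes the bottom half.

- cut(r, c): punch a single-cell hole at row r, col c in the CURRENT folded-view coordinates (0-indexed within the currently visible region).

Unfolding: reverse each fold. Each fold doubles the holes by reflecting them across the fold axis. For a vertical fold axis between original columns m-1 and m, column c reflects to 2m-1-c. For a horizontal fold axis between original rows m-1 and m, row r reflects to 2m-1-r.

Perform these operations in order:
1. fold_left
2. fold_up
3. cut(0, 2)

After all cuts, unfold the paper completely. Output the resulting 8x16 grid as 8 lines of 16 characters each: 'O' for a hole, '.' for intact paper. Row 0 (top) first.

Op 1 fold_left: fold axis v@8; visible region now rows[0,8) x cols[0,8) = 8x8
Op 2 fold_up: fold axis h@4; visible region now rows[0,4) x cols[0,8) = 4x8
Op 3 cut(0, 2): punch at orig (0,2); cuts so far [(0, 2)]; region rows[0,4) x cols[0,8) = 4x8
Unfold 1 (reflect across h@4): 2 holes -> [(0, 2), (7, 2)]
Unfold 2 (reflect across v@8): 4 holes -> [(0, 2), (0, 13), (7, 2), (7, 13)]

Answer: ..O..........O..
................
................
................
................
................
................
..O..........O..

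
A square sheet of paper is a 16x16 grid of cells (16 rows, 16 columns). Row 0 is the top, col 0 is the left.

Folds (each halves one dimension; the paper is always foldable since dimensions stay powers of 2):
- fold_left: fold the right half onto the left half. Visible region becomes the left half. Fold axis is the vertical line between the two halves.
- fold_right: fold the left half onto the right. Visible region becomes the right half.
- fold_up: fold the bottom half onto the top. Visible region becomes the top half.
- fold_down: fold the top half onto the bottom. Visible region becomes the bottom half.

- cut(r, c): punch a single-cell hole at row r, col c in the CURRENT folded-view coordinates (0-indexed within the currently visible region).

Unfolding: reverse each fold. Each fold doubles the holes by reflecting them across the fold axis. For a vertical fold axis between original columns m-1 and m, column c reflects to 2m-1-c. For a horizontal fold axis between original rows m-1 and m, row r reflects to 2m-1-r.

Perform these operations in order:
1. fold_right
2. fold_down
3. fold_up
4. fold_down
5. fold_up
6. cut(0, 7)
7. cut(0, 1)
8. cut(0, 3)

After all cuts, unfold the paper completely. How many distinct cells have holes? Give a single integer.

Op 1 fold_right: fold axis v@8; visible region now rows[0,16) x cols[8,16) = 16x8
Op 2 fold_down: fold axis h@8; visible region now rows[8,16) x cols[8,16) = 8x8
Op 3 fold_up: fold axis h@12; visible region now rows[8,12) x cols[8,16) = 4x8
Op 4 fold_down: fold axis h@10; visible region now rows[10,12) x cols[8,16) = 2x8
Op 5 fold_up: fold axis h@11; visible region now rows[10,11) x cols[8,16) = 1x8
Op 6 cut(0, 7): punch at orig (10,15); cuts so far [(10, 15)]; region rows[10,11) x cols[8,16) = 1x8
Op 7 cut(0, 1): punch at orig (10,9); cuts so far [(10, 9), (10, 15)]; region rows[10,11) x cols[8,16) = 1x8
Op 8 cut(0, 3): punch at orig (10,11); cuts so far [(10, 9), (10, 11), (10, 15)]; region rows[10,11) x cols[8,16) = 1x8
Unfold 1 (reflect across h@11): 6 holes -> [(10, 9), (10, 11), (10, 15), (11, 9), (11, 11), (11, 15)]
Unfold 2 (reflect across h@10): 12 holes -> [(8, 9), (8, 11), (8, 15), (9, 9), (9, 11), (9, 15), (10, 9), (10, 11), (10, 15), (11, 9), (11, 11), (11, 15)]
Unfold 3 (reflect across h@12): 24 holes -> [(8, 9), (8, 11), (8, 15), (9, 9), (9, 11), (9, 15), (10, 9), (10, 11), (10, 15), (11, 9), (11, 11), (11, 15), (12, 9), (12, 11), (12, 15), (13, 9), (13, 11), (13, 15), (14, 9), (14, 11), (14, 15), (15, 9), (15, 11), (15, 15)]
Unfold 4 (reflect across h@8): 48 holes -> [(0, 9), (0, 11), (0, 15), (1, 9), (1, 11), (1, 15), (2, 9), (2, 11), (2, 15), (3, 9), (3, 11), (3, 15), (4, 9), (4, 11), (4, 15), (5, 9), (5, 11), (5, 15), (6, 9), (6, 11), (6, 15), (7, 9), (7, 11), (7, 15), (8, 9), (8, 11), (8, 15), (9, 9), (9, 11), (9, 15), (10, 9), (10, 11), (10, 15), (11, 9), (11, 11), (11, 15), (12, 9), (12, 11), (12, 15), (13, 9), (13, 11), (13, 15), (14, 9), (14, 11), (14, 15), (15, 9), (15, 11), (15, 15)]
Unfold 5 (reflect across v@8): 96 holes -> [(0, 0), (0, 4), (0, 6), (0, 9), (0, 11), (0, 15), (1, 0), (1, 4), (1, 6), (1, 9), (1, 11), (1, 15), (2, 0), (2, 4), (2, 6), (2, 9), (2, 11), (2, 15), (3, 0), (3, 4), (3, 6), (3, 9), (3, 11), (3, 15), (4, 0), (4, 4), (4, 6), (4, 9), (4, 11), (4, 15), (5, 0), (5, 4), (5, 6), (5, 9), (5, 11), (5, 15), (6, 0), (6, 4), (6, 6), (6, 9), (6, 11), (6, 15), (7, 0), (7, 4), (7, 6), (7, 9), (7, 11), (7, 15), (8, 0), (8, 4), (8, 6), (8, 9), (8, 11), (8, 15), (9, 0), (9, 4), (9, 6), (9, 9), (9, 11), (9, 15), (10, 0), (10, 4), (10, 6), (10, 9), (10, 11), (10, 15), (11, 0), (11, 4), (11, 6), (11, 9), (11, 11), (11, 15), (12, 0), (12, 4), (12, 6), (12, 9), (12, 11), (12, 15), (13, 0), (13, 4), (13, 6), (13, 9), (13, 11), (13, 15), (14, 0), (14, 4), (14, 6), (14, 9), (14, 11), (14, 15), (15, 0), (15, 4), (15, 6), (15, 9), (15, 11), (15, 15)]

Answer: 96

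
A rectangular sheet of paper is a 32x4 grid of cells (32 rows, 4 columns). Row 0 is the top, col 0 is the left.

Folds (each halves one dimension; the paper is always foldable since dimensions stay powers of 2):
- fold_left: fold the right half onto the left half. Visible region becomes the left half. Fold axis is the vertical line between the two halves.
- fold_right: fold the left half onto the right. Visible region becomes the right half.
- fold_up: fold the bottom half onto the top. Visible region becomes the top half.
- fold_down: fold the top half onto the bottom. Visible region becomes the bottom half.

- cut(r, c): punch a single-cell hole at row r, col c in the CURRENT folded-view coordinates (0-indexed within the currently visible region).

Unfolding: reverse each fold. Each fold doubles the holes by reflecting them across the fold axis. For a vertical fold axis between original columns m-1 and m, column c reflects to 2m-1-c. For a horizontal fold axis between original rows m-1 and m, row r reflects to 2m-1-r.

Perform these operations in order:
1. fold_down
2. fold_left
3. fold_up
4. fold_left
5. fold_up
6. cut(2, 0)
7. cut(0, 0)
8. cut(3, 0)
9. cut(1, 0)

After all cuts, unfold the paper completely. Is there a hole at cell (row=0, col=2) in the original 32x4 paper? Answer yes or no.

Answer: yes

Derivation:
Op 1 fold_down: fold axis h@16; visible region now rows[16,32) x cols[0,4) = 16x4
Op 2 fold_left: fold axis v@2; visible region now rows[16,32) x cols[0,2) = 16x2
Op 3 fold_up: fold axis h@24; visible region now rows[16,24) x cols[0,2) = 8x2
Op 4 fold_left: fold axis v@1; visible region now rows[16,24) x cols[0,1) = 8x1
Op 5 fold_up: fold axis h@20; visible region now rows[16,20) x cols[0,1) = 4x1
Op 6 cut(2, 0): punch at orig (18,0); cuts so far [(18, 0)]; region rows[16,20) x cols[0,1) = 4x1
Op 7 cut(0, 0): punch at orig (16,0); cuts so far [(16, 0), (18, 0)]; region rows[16,20) x cols[0,1) = 4x1
Op 8 cut(3, 0): punch at orig (19,0); cuts so far [(16, 0), (18, 0), (19, 0)]; region rows[16,20) x cols[0,1) = 4x1
Op 9 cut(1, 0): punch at orig (17,0); cuts so far [(16, 0), (17, 0), (18, 0), (19, 0)]; region rows[16,20) x cols[0,1) = 4x1
Unfold 1 (reflect across h@20): 8 holes -> [(16, 0), (17, 0), (18, 0), (19, 0), (20, 0), (21, 0), (22, 0), (23, 0)]
Unfold 2 (reflect across v@1): 16 holes -> [(16, 0), (16, 1), (17, 0), (17, 1), (18, 0), (18, 1), (19, 0), (19, 1), (20, 0), (20, 1), (21, 0), (21, 1), (22, 0), (22, 1), (23, 0), (23, 1)]
Unfold 3 (reflect across h@24): 32 holes -> [(16, 0), (16, 1), (17, 0), (17, 1), (18, 0), (18, 1), (19, 0), (19, 1), (20, 0), (20, 1), (21, 0), (21, 1), (22, 0), (22, 1), (23, 0), (23, 1), (24, 0), (24, 1), (25, 0), (25, 1), (26, 0), (26, 1), (27, 0), (27, 1), (28, 0), (28, 1), (29, 0), (29, 1), (30, 0), (30, 1), (31, 0), (31, 1)]
Unfold 4 (reflect across v@2): 64 holes -> [(16, 0), (16, 1), (16, 2), (16, 3), (17, 0), (17, 1), (17, 2), (17, 3), (18, 0), (18, 1), (18, 2), (18, 3), (19, 0), (19, 1), (19, 2), (19, 3), (20, 0), (20, 1), (20, 2), (20, 3), (21, 0), (21, 1), (21, 2), (21, 3), (22, 0), (22, 1), (22, 2), (22, 3), (23, 0), (23, 1), (23, 2), (23, 3), (24, 0), (24, 1), (24, 2), (24, 3), (25, 0), (25, 1), (25, 2), (25, 3), (26, 0), (26, 1), (26, 2), (26, 3), (27, 0), (27, 1), (27, 2), (27, 3), (28, 0), (28, 1), (28, 2), (28, 3), (29, 0), (29, 1), (29, 2), (29, 3), (30, 0), (30, 1), (30, 2), (30, 3), (31, 0), (31, 1), (31, 2), (31, 3)]
Unfold 5 (reflect across h@16): 128 holes -> [(0, 0), (0, 1), (0, 2), (0, 3), (1, 0), (1, 1), (1, 2), (1, 3), (2, 0), (2, 1), (2, 2), (2, 3), (3, 0), (3, 1), (3, 2), (3, 3), (4, 0), (4, 1), (4, 2), (4, 3), (5, 0), (5, 1), (5, 2), (5, 3), (6, 0), (6, 1), (6, 2), (6, 3), (7, 0), (7, 1), (7, 2), (7, 3), (8, 0), (8, 1), (8, 2), (8, 3), (9, 0), (9, 1), (9, 2), (9, 3), (10, 0), (10, 1), (10, 2), (10, 3), (11, 0), (11, 1), (11, 2), (11, 3), (12, 0), (12, 1), (12, 2), (12, 3), (13, 0), (13, 1), (13, 2), (13, 3), (14, 0), (14, 1), (14, 2), (14, 3), (15, 0), (15, 1), (15, 2), (15, 3), (16, 0), (16, 1), (16, 2), (16, 3), (17, 0), (17, 1), (17, 2), (17, 3), (18, 0), (18, 1), (18, 2), (18, 3), (19, 0), (19, 1), (19, 2), (19, 3), (20, 0), (20, 1), (20, 2), (20, 3), (21, 0), (21, 1), (21, 2), (21, 3), (22, 0), (22, 1), (22, 2), (22, 3), (23, 0), (23, 1), (23, 2), (23, 3), (24, 0), (24, 1), (24, 2), (24, 3), (25, 0), (25, 1), (25, 2), (25, 3), (26, 0), (26, 1), (26, 2), (26, 3), (27, 0), (27, 1), (27, 2), (27, 3), (28, 0), (28, 1), (28, 2), (28, 3), (29, 0), (29, 1), (29, 2), (29, 3), (30, 0), (30, 1), (30, 2), (30, 3), (31, 0), (31, 1), (31, 2), (31, 3)]
Holes: [(0, 0), (0, 1), (0, 2), (0, 3), (1, 0), (1, 1), (1, 2), (1, 3), (2, 0), (2, 1), (2, 2), (2, 3), (3, 0), (3, 1), (3, 2), (3, 3), (4, 0), (4, 1), (4, 2), (4, 3), (5, 0), (5, 1), (5, 2), (5, 3), (6, 0), (6, 1), (6, 2), (6, 3), (7, 0), (7, 1), (7, 2), (7, 3), (8, 0), (8, 1), (8, 2), (8, 3), (9, 0), (9, 1), (9, 2), (9, 3), (10, 0), (10, 1), (10, 2), (10, 3), (11, 0), (11, 1), (11, 2), (11, 3), (12, 0), (12, 1), (12, 2), (12, 3), (13, 0), (13, 1), (13, 2), (13, 3), (14, 0), (14, 1), (14, 2), (14, 3), (15, 0), (15, 1), (15, 2), (15, 3), (16, 0), (16, 1), (16, 2), (16, 3), (17, 0), (17, 1), (17, 2), (17, 3), (18, 0), (18, 1), (18, 2), (18, 3), (19, 0), (19, 1), (19, 2), (19, 3), (20, 0), (20, 1), (20, 2), (20, 3), (21, 0), (21, 1), (21, 2), (21, 3), (22, 0), (22, 1), (22, 2), (22, 3), (23, 0), (23, 1), (23, 2), (23, 3), (24, 0), (24, 1), (24, 2), (24, 3), (25, 0), (25, 1), (25, 2), (25, 3), (26, 0), (26, 1), (26, 2), (26, 3), (27, 0), (27, 1), (27, 2), (27, 3), (28, 0), (28, 1), (28, 2), (28, 3), (29, 0), (29, 1), (29, 2), (29, 3), (30, 0), (30, 1), (30, 2), (30, 3), (31, 0), (31, 1), (31, 2), (31, 3)]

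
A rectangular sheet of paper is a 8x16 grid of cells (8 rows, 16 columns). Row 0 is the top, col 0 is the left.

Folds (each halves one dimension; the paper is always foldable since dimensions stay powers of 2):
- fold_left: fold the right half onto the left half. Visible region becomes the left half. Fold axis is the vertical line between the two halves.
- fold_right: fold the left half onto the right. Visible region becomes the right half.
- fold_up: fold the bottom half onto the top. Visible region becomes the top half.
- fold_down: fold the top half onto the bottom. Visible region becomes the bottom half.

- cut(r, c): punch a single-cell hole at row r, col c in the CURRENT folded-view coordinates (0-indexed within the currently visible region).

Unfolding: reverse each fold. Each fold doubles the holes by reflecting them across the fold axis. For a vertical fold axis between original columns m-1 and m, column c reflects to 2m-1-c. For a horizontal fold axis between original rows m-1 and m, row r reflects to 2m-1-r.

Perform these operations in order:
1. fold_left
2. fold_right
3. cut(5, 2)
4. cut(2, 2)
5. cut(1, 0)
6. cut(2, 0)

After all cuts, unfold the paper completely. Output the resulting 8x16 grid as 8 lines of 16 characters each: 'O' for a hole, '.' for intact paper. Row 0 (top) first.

Op 1 fold_left: fold axis v@8; visible region now rows[0,8) x cols[0,8) = 8x8
Op 2 fold_right: fold axis v@4; visible region now rows[0,8) x cols[4,8) = 8x4
Op 3 cut(5, 2): punch at orig (5,6); cuts so far [(5, 6)]; region rows[0,8) x cols[4,8) = 8x4
Op 4 cut(2, 2): punch at orig (2,6); cuts so far [(2, 6), (5, 6)]; region rows[0,8) x cols[4,8) = 8x4
Op 5 cut(1, 0): punch at orig (1,4); cuts so far [(1, 4), (2, 6), (5, 6)]; region rows[0,8) x cols[4,8) = 8x4
Op 6 cut(2, 0): punch at orig (2,4); cuts so far [(1, 4), (2, 4), (2, 6), (5, 6)]; region rows[0,8) x cols[4,8) = 8x4
Unfold 1 (reflect across v@4): 8 holes -> [(1, 3), (1, 4), (2, 1), (2, 3), (2, 4), (2, 6), (5, 1), (5, 6)]
Unfold 2 (reflect across v@8): 16 holes -> [(1, 3), (1, 4), (1, 11), (1, 12), (2, 1), (2, 3), (2, 4), (2, 6), (2, 9), (2, 11), (2, 12), (2, 14), (5, 1), (5, 6), (5, 9), (5, 14)]

Answer: ................
...OO......OO...
.O.OO.O..O.OO.O.
................
................
.O....O..O....O.
................
................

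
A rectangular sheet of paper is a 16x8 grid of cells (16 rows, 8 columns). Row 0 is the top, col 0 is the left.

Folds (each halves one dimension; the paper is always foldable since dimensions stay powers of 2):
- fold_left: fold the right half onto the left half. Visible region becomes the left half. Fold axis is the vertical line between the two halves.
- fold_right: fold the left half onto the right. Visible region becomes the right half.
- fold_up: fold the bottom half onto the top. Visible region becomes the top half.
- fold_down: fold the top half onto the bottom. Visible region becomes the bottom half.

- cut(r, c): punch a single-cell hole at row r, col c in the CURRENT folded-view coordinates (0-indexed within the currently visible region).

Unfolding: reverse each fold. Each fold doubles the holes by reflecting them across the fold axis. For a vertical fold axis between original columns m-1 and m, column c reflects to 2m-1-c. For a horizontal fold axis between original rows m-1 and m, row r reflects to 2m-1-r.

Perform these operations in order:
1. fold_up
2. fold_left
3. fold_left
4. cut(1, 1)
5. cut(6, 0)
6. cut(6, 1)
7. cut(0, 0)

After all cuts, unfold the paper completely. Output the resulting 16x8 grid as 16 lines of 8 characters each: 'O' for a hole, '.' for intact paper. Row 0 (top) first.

Answer: O..OO..O
.OO..OO.
........
........
........
........
OOOOOOOO
........
........
OOOOOOOO
........
........
........
........
.OO..OO.
O..OO..O

Derivation:
Op 1 fold_up: fold axis h@8; visible region now rows[0,8) x cols[0,8) = 8x8
Op 2 fold_left: fold axis v@4; visible region now rows[0,8) x cols[0,4) = 8x4
Op 3 fold_left: fold axis v@2; visible region now rows[0,8) x cols[0,2) = 8x2
Op 4 cut(1, 1): punch at orig (1,1); cuts so far [(1, 1)]; region rows[0,8) x cols[0,2) = 8x2
Op 5 cut(6, 0): punch at orig (6,0); cuts so far [(1, 1), (6, 0)]; region rows[0,8) x cols[0,2) = 8x2
Op 6 cut(6, 1): punch at orig (6,1); cuts so far [(1, 1), (6, 0), (6, 1)]; region rows[0,8) x cols[0,2) = 8x2
Op 7 cut(0, 0): punch at orig (0,0); cuts so far [(0, 0), (1, 1), (6, 0), (6, 1)]; region rows[0,8) x cols[0,2) = 8x2
Unfold 1 (reflect across v@2): 8 holes -> [(0, 0), (0, 3), (1, 1), (1, 2), (6, 0), (6, 1), (6, 2), (6, 3)]
Unfold 2 (reflect across v@4): 16 holes -> [(0, 0), (0, 3), (0, 4), (0, 7), (1, 1), (1, 2), (1, 5), (1, 6), (6, 0), (6, 1), (6, 2), (6, 3), (6, 4), (6, 5), (6, 6), (6, 7)]
Unfold 3 (reflect across h@8): 32 holes -> [(0, 0), (0, 3), (0, 4), (0, 7), (1, 1), (1, 2), (1, 5), (1, 6), (6, 0), (6, 1), (6, 2), (6, 3), (6, 4), (6, 5), (6, 6), (6, 7), (9, 0), (9, 1), (9, 2), (9, 3), (9, 4), (9, 5), (9, 6), (9, 7), (14, 1), (14, 2), (14, 5), (14, 6), (15, 0), (15, 3), (15, 4), (15, 7)]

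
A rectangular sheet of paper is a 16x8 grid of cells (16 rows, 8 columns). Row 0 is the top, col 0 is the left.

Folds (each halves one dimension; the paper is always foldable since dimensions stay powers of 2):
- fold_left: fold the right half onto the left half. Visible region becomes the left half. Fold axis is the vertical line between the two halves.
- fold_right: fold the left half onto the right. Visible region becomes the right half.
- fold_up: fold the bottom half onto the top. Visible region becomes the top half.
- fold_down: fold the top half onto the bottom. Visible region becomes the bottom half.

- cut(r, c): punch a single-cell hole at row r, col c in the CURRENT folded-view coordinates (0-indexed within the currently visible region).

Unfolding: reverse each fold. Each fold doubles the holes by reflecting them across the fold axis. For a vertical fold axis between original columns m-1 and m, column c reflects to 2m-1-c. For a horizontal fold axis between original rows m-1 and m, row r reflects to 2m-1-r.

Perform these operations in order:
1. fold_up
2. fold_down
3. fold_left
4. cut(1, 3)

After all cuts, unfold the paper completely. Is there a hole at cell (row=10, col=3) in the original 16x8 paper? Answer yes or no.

Answer: yes

Derivation:
Op 1 fold_up: fold axis h@8; visible region now rows[0,8) x cols[0,8) = 8x8
Op 2 fold_down: fold axis h@4; visible region now rows[4,8) x cols[0,8) = 4x8
Op 3 fold_left: fold axis v@4; visible region now rows[4,8) x cols[0,4) = 4x4
Op 4 cut(1, 3): punch at orig (5,3); cuts so far [(5, 3)]; region rows[4,8) x cols[0,4) = 4x4
Unfold 1 (reflect across v@4): 2 holes -> [(5, 3), (5, 4)]
Unfold 2 (reflect across h@4): 4 holes -> [(2, 3), (2, 4), (5, 3), (5, 4)]
Unfold 3 (reflect across h@8): 8 holes -> [(2, 3), (2, 4), (5, 3), (5, 4), (10, 3), (10, 4), (13, 3), (13, 4)]
Holes: [(2, 3), (2, 4), (5, 3), (5, 4), (10, 3), (10, 4), (13, 3), (13, 4)]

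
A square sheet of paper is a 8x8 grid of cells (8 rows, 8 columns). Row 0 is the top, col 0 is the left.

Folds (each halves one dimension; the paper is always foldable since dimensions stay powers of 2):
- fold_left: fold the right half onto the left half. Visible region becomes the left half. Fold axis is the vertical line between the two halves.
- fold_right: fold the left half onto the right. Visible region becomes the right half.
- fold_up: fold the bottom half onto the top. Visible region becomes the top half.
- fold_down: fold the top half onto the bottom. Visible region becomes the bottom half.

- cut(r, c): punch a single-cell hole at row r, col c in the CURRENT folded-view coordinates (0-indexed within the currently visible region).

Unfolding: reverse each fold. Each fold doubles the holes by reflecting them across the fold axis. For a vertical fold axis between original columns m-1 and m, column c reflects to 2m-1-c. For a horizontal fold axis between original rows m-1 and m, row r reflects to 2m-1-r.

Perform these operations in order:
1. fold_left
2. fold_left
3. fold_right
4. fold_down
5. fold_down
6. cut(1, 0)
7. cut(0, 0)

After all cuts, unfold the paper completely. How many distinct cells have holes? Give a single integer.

Op 1 fold_left: fold axis v@4; visible region now rows[0,8) x cols[0,4) = 8x4
Op 2 fold_left: fold axis v@2; visible region now rows[0,8) x cols[0,2) = 8x2
Op 3 fold_right: fold axis v@1; visible region now rows[0,8) x cols[1,2) = 8x1
Op 4 fold_down: fold axis h@4; visible region now rows[4,8) x cols[1,2) = 4x1
Op 5 fold_down: fold axis h@6; visible region now rows[6,8) x cols[1,2) = 2x1
Op 6 cut(1, 0): punch at orig (7,1); cuts so far [(7, 1)]; region rows[6,8) x cols[1,2) = 2x1
Op 7 cut(0, 0): punch at orig (6,1); cuts so far [(6, 1), (7, 1)]; region rows[6,8) x cols[1,2) = 2x1
Unfold 1 (reflect across h@6): 4 holes -> [(4, 1), (5, 1), (6, 1), (7, 1)]
Unfold 2 (reflect across h@4): 8 holes -> [(0, 1), (1, 1), (2, 1), (3, 1), (4, 1), (5, 1), (6, 1), (7, 1)]
Unfold 3 (reflect across v@1): 16 holes -> [(0, 0), (0, 1), (1, 0), (1, 1), (2, 0), (2, 1), (3, 0), (3, 1), (4, 0), (4, 1), (5, 0), (5, 1), (6, 0), (6, 1), (7, 0), (7, 1)]
Unfold 4 (reflect across v@2): 32 holes -> [(0, 0), (0, 1), (0, 2), (0, 3), (1, 0), (1, 1), (1, 2), (1, 3), (2, 0), (2, 1), (2, 2), (2, 3), (3, 0), (3, 1), (3, 2), (3, 3), (4, 0), (4, 1), (4, 2), (4, 3), (5, 0), (5, 1), (5, 2), (5, 3), (6, 0), (6, 1), (6, 2), (6, 3), (7, 0), (7, 1), (7, 2), (7, 3)]
Unfold 5 (reflect across v@4): 64 holes -> [(0, 0), (0, 1), (0, 2), (0, 3), (0, 4), (0, 5), (0, 6), (0, 7), (1, 0), (1, 1), (1, 2), (1, 3), (1, 4), (1, 5), (1, 6), (1, 7), (2, 0), (2, 1), (2, 2), (2, 3), (2, 4), (2, 5), (2, 6), (2, 7), (3, 0), (3, 1), (3, 2), (3, 3), (3, 4), (3, 5), (3, 6), (3, 7), (4, 0), (4, 1), (4, 2), (4, 3), (4, 4), (4, 5), (4, 6), (4, 7), (5, 0), (5, 1), (5, 2), (5, 3), (5, 4), (5, 5), (5, 6), (5, 7), (6, 0), (6, 1), (6, 2), (6, 3), (6, 4), (6, 5), (6, 6), (6, 7), (7, 0), (7, 1), (7, 2), (7, 3), (7, 4), (7, 5), (7, 6), (7, 7)]

Answer: 64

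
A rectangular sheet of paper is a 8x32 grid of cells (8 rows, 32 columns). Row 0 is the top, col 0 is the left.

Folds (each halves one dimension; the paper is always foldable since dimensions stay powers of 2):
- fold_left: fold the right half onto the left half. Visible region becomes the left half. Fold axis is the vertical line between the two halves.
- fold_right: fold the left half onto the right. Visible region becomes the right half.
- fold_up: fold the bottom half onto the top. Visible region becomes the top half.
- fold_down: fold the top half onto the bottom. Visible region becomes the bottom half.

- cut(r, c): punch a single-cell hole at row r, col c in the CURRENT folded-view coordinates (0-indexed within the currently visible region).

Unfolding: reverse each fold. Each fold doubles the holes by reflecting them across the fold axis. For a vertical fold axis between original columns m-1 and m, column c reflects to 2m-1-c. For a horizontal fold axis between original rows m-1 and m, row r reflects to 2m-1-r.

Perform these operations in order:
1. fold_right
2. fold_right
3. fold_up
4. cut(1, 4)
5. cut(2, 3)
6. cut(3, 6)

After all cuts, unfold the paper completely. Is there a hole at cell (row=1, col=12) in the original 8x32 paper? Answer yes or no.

Answer: yes

Derivation:
Op 1 fold_right: fold axis v@16; visible region now rows[0,8) x cols[16,32) = 8x16
Op 2 fold_right: fold axis v@24; visible region now rows[0,8) x cols[24,32) = 8x8
Op 3 fold_up: fold axis h@4; visible region now rows[0,4) x cols[24,32) = 4x8
Op 4 cut(1, 4): punch at orig (1,28); cuts so far [(1, 28)]; region rows[0,4) x cols[24,32) = 4x8
Op 5 cut(2, 3): punch at orig (2,27); cuts so far [(1, 28), (2, 27)]; region rows[0,4) x cols[24,32) = 4x8
Op 6 cut(3, 6): punch at orig (3,30); cuts so far [(1, 28), (2, 27), (3, 30)]; region rows[0,4) x cols[24,32) = 4x8
Unfold 1 (reflect across h@4): 6 holes -> [(1, 28), (2, 27), (3, 30), (4, 30), (5, 27), (6, 28)]
Unfold 2 (reflect across v@24): 12 holes -> [(1, 19), (1, 28), (2, 20), (2, 27), (3, 17), (3, 30), (4, 17), (4, 30), (5, 20), (5, 27), (6, 19), (6, 28)]
Unfold 3 (reflect across v@16): 24 holes -> [(1, 3), (1, 12), (1, 19), (1, 28), (2, 4), (2, 11), (2, 20), (2, 27), (3, 1), (3, 14), (3, 17), (3, 30), (4, 1), (4, 14), (4, 17), (4, 30), (5, 4), (5, 11), (5, 20), (5, 27), (6, 3), (6, 12), (6, 19), (6, 28)]
Holes: [(1, 3), (1, 12), (1, 19), (1, 28), (2, 4), (2, 11), (2, 20), (2, 27), (3, 1), (3, 14), (3, 17), (3, 30), (4, 1), (4, 14), (4, 17), (4, 30), (5, 4), (5, 11), (5, 20), (5, 27), (6, 3), (6, 12), (6, 19), (6, 28)]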